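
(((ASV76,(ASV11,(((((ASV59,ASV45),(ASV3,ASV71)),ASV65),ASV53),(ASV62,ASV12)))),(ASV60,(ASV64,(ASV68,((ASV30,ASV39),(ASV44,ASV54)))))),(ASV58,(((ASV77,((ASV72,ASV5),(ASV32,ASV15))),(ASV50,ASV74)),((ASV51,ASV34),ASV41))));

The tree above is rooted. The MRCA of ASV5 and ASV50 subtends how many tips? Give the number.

The MRCA of ASV5 and ASV50 is the node subtending ((ASV77,((ASV72,ASV5),(ASV32,ASV15))),(ASV50,ASV74)).
That clade contains 7 terminal taxa: ASV15, ASV32, ASV5, ASV50, ASV72, ASV74, ASV77.

7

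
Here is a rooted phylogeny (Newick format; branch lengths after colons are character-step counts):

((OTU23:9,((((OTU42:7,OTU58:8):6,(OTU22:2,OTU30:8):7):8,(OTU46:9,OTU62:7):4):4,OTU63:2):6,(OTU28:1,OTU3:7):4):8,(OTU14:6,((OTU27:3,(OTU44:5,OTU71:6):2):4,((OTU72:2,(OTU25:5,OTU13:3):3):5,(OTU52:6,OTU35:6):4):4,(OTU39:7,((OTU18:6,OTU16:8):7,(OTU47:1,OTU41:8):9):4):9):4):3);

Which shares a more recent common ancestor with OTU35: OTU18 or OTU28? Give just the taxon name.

OTU18

The MRCA of OTU35 and OTU18 subtends ((OTU27,(OTU44,OTU71)),((OTU72,(OTU25,OTU13)),(OTU52,OTU35)),(OTU39,((OTU18,OTU16),(OTU47,OTU41)))) (13 taxa).
The MRCA of OTU35 and OTU28 is the root, subtending the entire tree (24 taxa).
The first is nested inside the second, so OTU35 shares a more recent common ancestor with OTU18.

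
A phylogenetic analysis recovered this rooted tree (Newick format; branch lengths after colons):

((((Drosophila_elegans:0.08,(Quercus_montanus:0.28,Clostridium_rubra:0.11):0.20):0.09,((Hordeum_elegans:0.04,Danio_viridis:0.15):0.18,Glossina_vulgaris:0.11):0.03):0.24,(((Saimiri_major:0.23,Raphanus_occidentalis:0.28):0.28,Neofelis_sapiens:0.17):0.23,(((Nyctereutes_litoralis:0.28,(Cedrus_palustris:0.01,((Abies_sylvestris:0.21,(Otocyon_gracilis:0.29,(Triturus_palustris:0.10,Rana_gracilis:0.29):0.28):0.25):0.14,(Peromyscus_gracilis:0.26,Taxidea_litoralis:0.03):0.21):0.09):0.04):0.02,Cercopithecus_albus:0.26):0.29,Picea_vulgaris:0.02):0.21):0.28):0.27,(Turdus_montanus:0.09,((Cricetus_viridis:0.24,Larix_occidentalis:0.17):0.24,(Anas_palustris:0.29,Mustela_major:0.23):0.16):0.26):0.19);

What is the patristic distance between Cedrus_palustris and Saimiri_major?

1.31

The path runs Cedrus_palustris → … → MRCA → … → Saimiri_major; the MRCA is the node subtending (((Saimiri_major,Raphanus_occidentalis),Neofelis_sapiens),(((Nyctereutes_litoralis,(Cedrus_palustris,((Abies_sylvestris,(Otocyon_gracilis,(Triturus_palustris,Rana_gracilis))),(Peromyscus_gracilis,Taxidea_litoralis)))),Cercopithecus_albus),Picea_vulgaris)).
Branch lengths along that path: 0.01 + 0.04 + 0.02 + 0.29 + 0.21 + 0.23 + 0.28 + 0.23 = 1.31.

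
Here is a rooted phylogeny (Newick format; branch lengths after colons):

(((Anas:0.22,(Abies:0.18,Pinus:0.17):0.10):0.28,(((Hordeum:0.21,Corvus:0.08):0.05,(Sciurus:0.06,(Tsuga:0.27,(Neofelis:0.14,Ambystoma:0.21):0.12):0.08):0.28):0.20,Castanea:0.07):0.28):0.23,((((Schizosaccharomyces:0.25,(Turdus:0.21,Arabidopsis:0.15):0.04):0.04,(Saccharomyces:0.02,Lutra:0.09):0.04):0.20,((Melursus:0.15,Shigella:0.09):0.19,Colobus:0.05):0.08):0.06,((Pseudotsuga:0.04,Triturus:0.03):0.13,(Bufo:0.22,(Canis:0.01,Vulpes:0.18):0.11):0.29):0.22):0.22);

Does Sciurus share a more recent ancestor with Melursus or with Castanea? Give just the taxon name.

Castanea

The MRCA of Sciurus and Castanea subtends (((Hordeum,Corvus),(Sciurus,(Tsuga,(Neofelis,Ambystoma)))),Castanea) (7 taxa).
The MRCA of Sciurus and Melursus is the root, subtending the entire tree (23 taxa).
The first is nested inside the second, so Sciurus shares a more recent common ancestor with Castanea.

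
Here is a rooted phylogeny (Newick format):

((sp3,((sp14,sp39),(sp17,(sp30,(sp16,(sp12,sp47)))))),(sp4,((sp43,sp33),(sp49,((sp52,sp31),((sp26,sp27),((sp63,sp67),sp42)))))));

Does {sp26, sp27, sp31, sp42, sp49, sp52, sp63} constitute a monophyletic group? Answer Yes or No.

No

The MRCA of the listed taxa subtends (sp49,((sp52,sp31),((sp26,sp27),((sp63,sp67),sp42)))).
That clade also contains sp67, which is not in the proposed group, so the group is not monophyletic.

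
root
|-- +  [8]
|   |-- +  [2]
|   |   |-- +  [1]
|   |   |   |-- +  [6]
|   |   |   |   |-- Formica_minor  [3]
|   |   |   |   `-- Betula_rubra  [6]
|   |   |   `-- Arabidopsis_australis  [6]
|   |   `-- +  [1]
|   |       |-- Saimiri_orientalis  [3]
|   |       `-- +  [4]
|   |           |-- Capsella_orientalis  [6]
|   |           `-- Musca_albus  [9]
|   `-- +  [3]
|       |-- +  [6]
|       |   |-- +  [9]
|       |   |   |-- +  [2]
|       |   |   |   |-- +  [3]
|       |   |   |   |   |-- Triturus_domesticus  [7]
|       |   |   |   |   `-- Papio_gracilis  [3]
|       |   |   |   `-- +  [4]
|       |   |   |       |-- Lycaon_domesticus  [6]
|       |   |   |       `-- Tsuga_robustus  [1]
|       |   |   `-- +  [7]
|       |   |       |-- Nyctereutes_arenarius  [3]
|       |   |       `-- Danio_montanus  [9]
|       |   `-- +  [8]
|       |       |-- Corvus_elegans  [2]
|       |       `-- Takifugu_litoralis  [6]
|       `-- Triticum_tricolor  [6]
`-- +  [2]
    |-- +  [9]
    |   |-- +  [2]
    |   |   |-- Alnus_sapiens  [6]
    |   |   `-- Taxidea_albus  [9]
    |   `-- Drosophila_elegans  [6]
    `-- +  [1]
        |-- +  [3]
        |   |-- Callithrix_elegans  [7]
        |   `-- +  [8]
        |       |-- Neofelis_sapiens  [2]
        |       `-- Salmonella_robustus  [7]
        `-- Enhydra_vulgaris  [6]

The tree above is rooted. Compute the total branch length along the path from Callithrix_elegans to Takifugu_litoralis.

44

The path runs Callithrix_elegans → … → MRCA → … → Takifugu_litoralis; the MRCA is the root of the tree.
Branch lengths along that path: 7 + 3 + 1 + 2 + 8 + 3 + 6 + 8 + 6 = 44.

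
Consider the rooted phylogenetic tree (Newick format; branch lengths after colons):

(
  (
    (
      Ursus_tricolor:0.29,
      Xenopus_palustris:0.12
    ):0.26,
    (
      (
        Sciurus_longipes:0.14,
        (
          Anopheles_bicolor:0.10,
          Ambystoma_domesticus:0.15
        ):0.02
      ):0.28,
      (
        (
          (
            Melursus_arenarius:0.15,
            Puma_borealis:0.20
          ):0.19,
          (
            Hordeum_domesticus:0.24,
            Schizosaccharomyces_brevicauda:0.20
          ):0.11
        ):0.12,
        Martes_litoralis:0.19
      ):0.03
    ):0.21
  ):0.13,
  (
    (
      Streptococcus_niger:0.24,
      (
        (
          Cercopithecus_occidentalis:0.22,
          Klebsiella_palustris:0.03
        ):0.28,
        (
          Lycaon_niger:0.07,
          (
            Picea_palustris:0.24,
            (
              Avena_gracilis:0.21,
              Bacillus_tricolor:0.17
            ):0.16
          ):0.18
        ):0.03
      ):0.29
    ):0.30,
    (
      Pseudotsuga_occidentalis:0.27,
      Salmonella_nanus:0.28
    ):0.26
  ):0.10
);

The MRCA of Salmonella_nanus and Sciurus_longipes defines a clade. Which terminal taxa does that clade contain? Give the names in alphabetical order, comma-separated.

Tracing Salmonella_nanus: it sits inside (Pseudotsuga_occidentalis,Salmonella_nanus).
Tracing Sciurus_longipes: it sits inside (Sciurus_longipes,(Anopheles_bicolor,Ambystoma_domesticus)).
The smallest clade enclosing both is the whole tree (their MRCA is the root), so the answer is all 19 tips in alphabetical order.

Ambystoma_domesticus, Anopheles_bicolor, Avena_gracilis, Bacillus_tricolor, Cercopithecus_occidentalis, Hordeum_domesticus, Klebsiella_palustris, Lycaon_niger, Martes_litoralis, Melursus_arenarius, Picea_palustris, Pseudotsuga_occidentalis, Puma_borealis, Salmonella_nanus, Schizosaccharomyces_brevicauda, Sciurus_longipes, Streptococcus_niger, Ursus_tricolor, Xenopus_palustris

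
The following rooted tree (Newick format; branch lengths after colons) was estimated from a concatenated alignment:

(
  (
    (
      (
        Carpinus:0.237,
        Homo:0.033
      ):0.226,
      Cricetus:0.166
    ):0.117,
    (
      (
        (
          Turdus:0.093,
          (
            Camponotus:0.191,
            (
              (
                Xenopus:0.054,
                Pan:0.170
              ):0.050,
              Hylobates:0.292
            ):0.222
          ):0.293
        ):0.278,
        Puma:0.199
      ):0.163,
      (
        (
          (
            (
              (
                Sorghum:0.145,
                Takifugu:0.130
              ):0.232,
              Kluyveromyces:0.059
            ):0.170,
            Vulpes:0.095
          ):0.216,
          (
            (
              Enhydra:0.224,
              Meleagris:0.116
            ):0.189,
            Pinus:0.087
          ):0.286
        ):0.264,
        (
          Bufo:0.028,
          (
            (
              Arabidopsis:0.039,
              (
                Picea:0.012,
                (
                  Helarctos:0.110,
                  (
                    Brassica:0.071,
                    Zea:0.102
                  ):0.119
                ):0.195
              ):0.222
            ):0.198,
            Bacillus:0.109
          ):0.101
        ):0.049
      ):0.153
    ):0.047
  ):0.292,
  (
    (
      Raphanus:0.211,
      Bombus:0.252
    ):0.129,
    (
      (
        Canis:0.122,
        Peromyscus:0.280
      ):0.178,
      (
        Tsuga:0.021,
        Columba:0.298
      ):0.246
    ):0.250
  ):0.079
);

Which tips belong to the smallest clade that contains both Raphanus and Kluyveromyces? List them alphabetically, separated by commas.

Arabidopsis, Bacillus, Bombus, Brassica, Bufo, Camponotus, Canis, Carpinus, Columba, Cricetus, Enhydra, Helarctos, Homo, Hylobates, Kluyveromyces, Meleagris, Pan, Peromyscus, Picea, Pinus, Puma, Raphanus, Sorghum, Takifugu, Tsuga, Turdus, Vulpes, Xenopus, Zea

Tracing Raphanus: it sits inside (Raphanus,Bombus).
Tracing Kluyveromyces: it sits inside ((Sorghum,Takifugu),Kluyveromyces).
The smallest clade enclosing both is the whole tree (their MRCA is the root), so the answer is all 29 tips in alphabetical order.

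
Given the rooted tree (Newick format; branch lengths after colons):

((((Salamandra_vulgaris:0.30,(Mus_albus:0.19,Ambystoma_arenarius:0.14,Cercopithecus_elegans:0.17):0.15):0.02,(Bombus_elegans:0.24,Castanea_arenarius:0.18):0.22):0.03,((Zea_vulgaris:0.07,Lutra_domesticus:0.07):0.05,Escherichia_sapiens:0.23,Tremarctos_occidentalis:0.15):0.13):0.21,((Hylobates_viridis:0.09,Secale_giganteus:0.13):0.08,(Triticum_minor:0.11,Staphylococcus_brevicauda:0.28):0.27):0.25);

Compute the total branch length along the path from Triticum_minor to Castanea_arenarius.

1.27

The path runs Triticum_minor → … → MRCA → … → Castanea_arenarius; the MRCA is the root of the tree.
Branch lengths along that path: 0.11 + 0.27 + 0.25 + 0.21 + 0.03 + 0.22 + 0.18 = 1.27.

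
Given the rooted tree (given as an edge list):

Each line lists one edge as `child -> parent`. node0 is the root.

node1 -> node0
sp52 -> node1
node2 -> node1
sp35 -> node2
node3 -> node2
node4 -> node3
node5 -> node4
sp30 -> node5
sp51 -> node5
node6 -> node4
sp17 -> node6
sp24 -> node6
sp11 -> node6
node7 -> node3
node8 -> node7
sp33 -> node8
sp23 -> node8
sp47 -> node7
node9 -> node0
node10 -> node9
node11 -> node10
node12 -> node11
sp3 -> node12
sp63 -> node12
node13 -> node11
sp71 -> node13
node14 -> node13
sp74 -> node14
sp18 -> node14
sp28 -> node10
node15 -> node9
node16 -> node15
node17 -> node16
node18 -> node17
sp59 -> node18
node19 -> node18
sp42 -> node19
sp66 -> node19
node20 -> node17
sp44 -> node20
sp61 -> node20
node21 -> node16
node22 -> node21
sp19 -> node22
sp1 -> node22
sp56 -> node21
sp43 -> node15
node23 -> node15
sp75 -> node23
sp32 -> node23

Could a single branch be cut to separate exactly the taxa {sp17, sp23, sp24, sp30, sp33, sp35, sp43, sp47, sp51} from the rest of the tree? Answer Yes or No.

The MRCA of the listed taxa is the root, so the smallest clade containing them is the whole tree.
That clade also contains sp1, sp11, sp18, sp19, sp28, sp3, sp32, sp42, sp44, sp52, sp56, sp59, sp61, sp63, sp66, sp71, sp74, sp75, which are not in the proposed group, so the group is not monophyletic.

No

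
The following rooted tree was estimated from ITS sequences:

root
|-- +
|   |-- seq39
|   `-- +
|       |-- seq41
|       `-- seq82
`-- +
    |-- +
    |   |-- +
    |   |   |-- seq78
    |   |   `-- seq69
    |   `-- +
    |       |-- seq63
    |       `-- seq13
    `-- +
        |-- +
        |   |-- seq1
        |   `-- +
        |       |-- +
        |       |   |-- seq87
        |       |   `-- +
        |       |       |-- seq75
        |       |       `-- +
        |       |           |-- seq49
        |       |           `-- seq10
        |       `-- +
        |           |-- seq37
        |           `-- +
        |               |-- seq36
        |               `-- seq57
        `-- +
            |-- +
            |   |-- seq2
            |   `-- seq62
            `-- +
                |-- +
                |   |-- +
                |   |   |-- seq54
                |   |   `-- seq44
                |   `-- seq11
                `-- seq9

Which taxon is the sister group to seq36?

seq36 attaches to the tree at the node subtending (seq36,seq57).
The other lineage descending from that same node — the sister group — is the single tip seq57.

seq57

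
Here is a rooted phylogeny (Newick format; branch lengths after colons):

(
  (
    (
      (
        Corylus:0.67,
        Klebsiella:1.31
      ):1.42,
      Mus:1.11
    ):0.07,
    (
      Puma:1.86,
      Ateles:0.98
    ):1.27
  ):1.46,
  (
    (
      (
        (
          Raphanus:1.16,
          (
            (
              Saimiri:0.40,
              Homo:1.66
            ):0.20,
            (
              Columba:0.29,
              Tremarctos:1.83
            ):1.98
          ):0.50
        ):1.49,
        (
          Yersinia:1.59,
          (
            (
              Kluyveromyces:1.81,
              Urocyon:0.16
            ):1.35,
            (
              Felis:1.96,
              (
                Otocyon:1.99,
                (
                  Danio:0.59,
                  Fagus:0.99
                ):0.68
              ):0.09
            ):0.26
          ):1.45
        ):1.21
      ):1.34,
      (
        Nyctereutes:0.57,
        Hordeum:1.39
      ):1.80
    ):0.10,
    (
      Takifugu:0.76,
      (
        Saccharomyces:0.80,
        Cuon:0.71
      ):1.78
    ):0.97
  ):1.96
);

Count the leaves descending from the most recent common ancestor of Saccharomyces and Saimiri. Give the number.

The MRCA of Saccharomyces and Saimiri is the node subtending ((((Raphanus,((Saimiri,Homo),(Columba,Tremarctos))),(Yersinia,((Kluyveromyces,Urocyon),(Felis,(Otocyon,(Danio,Fagus)))))),(Nyctereutes,Hordeum)),(Takifugu,(Saccharomyces,Cuon))).
That clade contains 17 terminal taxa: Columba, Cuon, Danio, Fagus, Felis, Homo, Hordeum, Kluyveromyces, Nyctereutes, Otocyon, Raphanus, Saccharomyces, Saimiri, Takifugu, Tremarctos, Urocyon, Yersinia.

17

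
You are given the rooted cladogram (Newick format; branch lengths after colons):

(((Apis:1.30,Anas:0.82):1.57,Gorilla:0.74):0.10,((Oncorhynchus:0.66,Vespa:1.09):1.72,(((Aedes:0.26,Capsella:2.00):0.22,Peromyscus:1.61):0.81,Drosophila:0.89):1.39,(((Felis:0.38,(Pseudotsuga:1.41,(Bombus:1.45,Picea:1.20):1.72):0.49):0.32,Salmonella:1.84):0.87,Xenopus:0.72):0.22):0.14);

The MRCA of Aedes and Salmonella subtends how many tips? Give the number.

The MRCA of Aedes and Salmonella is the node subtending ((Oncorhynchus,Vespa),(((Aedes,Capsella),Peromyscus),Drosophila),(((Felis,(Pseudotsuga,(Bombus,Picea))),Salmonella),Xenopus)).
That clade contains 12 terminal taxa: Aedes, Bombus, Capsella, Drosophila, Felis, Oncorhynchus, Peromyscus, Picea, Pseudotsuga, Salmonella, Vespa, Xenopus.

12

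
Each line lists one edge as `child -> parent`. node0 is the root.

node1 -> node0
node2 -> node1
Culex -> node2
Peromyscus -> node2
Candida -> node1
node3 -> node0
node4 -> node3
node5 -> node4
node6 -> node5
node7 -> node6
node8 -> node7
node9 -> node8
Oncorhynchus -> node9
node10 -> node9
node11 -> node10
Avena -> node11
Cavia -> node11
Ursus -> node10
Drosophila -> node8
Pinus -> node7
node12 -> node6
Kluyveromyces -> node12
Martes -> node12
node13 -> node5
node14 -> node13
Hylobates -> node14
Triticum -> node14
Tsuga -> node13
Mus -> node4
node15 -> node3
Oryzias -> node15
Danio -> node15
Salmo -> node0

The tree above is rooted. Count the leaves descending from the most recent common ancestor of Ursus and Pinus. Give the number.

6

The MRCA of Ursus and Pinus is the node subtending (((Oncorhynchus,((Avena,Cavia),Ursus)),Drosophila),Pinus).
That clade contains 6 terminal taxa: Avena, Cavia, Drosophila, Oncorhynchus, Pinus, Ursus.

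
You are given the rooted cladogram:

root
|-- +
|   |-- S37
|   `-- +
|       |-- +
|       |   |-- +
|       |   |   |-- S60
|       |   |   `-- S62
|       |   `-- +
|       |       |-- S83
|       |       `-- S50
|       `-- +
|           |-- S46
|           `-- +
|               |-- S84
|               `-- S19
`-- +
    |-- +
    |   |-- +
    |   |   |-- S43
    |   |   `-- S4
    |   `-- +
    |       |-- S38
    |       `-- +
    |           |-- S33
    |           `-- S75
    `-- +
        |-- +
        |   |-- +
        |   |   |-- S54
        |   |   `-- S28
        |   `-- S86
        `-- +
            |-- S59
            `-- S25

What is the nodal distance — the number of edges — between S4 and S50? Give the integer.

9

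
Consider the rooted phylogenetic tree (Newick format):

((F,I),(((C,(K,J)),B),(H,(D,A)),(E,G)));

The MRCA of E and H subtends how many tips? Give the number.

The MRCA of E and H is the node subtending (((C,(K,J)),B),(H,(D,A)),(E,G)).
That clade contains 9 terminal taxa: A, B, C, D, E, G, H, J, K.

9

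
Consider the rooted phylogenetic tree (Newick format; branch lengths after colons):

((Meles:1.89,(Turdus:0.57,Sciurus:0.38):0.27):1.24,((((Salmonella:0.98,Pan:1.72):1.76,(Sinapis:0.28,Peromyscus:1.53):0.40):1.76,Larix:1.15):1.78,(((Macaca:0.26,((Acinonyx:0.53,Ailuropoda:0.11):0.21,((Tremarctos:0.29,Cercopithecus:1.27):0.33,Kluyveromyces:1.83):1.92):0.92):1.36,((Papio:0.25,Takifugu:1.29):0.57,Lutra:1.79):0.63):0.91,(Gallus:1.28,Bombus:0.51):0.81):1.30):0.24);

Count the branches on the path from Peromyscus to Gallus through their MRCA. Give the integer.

The MRCA of Peromyscus and Gallus is the node subtending ((((Salmonella,Pan),(Sinapis,Peromyscus)),Larix),(((Macaca,((Acinonyx,Ailuropoda),((Tremarctos,Cercopithecus),Kluyveromyces))),((Papio,Takifugu),Lutra)),(Gallus,Bombus))).
From Peromyscus up to that node: 4 branches. From Gallus up to the same node: 3 branches. Total: 4 + 3 = 7.

7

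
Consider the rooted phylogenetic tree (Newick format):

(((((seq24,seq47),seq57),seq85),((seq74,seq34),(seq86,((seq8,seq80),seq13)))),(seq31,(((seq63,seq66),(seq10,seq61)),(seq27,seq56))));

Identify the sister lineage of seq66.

seq66 attaches to the tree at the node subtending (seq63,seq66).
The other lineage descending from that same node — the sister group — is the single tip seq63.

seq63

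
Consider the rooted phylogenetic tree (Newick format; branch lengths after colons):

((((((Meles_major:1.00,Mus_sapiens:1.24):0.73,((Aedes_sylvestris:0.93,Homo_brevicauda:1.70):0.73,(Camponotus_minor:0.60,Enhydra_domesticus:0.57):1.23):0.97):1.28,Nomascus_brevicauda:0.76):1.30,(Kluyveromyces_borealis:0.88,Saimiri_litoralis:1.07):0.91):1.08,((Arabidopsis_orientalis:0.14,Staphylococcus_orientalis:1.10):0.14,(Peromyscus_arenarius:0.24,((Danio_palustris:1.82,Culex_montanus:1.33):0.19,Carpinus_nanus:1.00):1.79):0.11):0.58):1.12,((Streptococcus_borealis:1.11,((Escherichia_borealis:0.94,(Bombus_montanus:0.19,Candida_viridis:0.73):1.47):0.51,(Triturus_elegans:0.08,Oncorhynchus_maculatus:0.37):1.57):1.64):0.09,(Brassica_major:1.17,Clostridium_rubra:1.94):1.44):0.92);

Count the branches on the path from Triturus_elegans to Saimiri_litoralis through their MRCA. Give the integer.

The MRCA of Triturus_elegans and Saimiri_litoralis is the root of the tree.
From Triturus_elegans up to that node: 5 branches. From Saimiri_litoralis up to the same node: 4 branches. Total: 5 + 4 = 9.

9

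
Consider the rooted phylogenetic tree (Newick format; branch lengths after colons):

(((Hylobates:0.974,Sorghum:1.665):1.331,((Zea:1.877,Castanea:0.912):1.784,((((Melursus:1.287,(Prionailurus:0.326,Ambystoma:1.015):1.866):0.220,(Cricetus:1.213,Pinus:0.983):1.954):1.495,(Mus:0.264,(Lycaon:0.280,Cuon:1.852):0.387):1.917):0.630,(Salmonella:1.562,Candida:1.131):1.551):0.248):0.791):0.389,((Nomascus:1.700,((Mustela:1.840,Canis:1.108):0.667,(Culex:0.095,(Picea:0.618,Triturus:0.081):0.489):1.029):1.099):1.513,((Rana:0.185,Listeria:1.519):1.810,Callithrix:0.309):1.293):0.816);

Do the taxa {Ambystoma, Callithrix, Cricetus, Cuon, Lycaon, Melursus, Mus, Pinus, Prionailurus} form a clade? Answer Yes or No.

No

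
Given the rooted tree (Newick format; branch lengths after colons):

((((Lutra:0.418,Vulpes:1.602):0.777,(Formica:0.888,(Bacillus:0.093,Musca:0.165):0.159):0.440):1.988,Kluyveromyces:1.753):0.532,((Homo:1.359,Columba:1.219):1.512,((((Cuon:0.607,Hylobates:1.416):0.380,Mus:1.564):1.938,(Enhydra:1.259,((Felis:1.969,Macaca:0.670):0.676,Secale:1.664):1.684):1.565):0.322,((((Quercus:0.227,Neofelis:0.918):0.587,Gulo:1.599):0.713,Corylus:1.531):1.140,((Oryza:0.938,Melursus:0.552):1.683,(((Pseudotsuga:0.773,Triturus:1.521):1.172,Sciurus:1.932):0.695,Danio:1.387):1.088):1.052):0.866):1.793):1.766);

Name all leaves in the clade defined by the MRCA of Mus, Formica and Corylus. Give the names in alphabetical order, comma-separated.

Bacillus, Columba, Corylus, Cuon, Danio, Enhydra, Felis, Formica, Gulo, Homo, Hylobates, Kluyveromyces, Lutra, Macaca, Melursus, Mus, Musca, Neofelis, Oryza, Pseudotsuga, Quercus, Sciurus, Secale, Triturus, Vulpes

Tracing Mus: it sits inside ((Cuon,Hylobates),Mus).
Tracing Formica: it sits inside (Formica,(Bacillus,Musca)).
Tracing Corylus: it sits inside (((Quercus,Neofelis),Gulo),Corylus).
The smallest clade enclosing all 3 is the whole tree (their MRCA is the root), so the answer is all 25 tips in alphabetical order.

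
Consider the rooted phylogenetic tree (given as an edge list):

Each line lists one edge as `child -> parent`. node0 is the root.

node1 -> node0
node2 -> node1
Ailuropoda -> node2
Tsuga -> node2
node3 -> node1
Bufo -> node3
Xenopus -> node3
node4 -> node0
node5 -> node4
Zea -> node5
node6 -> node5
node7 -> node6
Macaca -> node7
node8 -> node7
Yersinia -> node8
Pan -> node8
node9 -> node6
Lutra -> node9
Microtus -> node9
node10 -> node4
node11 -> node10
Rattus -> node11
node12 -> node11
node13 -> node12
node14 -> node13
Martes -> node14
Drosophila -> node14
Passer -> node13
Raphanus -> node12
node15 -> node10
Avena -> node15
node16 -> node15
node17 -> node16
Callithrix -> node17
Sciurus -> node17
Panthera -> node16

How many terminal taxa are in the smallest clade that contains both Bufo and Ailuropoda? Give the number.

The MRCA of Bufo and Ailuropoda is the node subtending ((Ailuropoda,Tsuga),(Bufo,Xenopus)).
That clade contains 4 terminal taxa: Ailuropoda, Bufo, Tsuga, Xenopus.

4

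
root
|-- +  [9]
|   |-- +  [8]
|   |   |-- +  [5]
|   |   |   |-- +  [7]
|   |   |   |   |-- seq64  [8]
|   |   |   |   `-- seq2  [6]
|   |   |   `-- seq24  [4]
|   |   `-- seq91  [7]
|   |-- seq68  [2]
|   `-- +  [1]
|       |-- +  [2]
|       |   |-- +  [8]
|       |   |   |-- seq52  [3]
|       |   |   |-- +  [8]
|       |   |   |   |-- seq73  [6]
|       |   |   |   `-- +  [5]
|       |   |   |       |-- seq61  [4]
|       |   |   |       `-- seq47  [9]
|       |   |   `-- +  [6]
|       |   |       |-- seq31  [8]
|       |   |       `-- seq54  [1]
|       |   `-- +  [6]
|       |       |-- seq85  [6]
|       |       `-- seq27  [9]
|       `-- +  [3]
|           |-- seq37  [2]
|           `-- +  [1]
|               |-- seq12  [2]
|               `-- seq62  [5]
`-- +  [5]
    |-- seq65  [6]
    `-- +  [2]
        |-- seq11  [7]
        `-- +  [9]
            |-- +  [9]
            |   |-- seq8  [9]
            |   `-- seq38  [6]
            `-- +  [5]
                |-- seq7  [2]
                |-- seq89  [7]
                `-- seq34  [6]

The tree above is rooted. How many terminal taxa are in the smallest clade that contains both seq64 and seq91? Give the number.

4

The MRCA of seq64 and seq91 is the node subtending (((seq64,seq2),seq24),seq91).
That clade contains 4 terminal taxa: seq2, seq24, seq64, seq91.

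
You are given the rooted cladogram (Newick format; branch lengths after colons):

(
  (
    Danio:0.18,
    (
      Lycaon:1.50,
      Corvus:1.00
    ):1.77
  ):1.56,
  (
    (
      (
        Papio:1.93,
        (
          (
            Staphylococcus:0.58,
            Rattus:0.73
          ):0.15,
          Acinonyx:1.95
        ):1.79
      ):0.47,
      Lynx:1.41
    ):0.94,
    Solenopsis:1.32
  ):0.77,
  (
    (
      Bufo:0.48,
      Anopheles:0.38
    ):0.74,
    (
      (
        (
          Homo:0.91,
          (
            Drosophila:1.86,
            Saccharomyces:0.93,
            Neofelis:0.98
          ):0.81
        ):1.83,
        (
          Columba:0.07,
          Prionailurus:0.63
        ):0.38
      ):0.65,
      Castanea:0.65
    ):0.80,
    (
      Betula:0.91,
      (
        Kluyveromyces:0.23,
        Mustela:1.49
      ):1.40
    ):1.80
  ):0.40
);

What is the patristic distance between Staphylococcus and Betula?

7.81

The path runs Staphylococcus → … → MRCA → … → Betula; the MRCA is the root of the tree.
Branch lengths along that path: 0.58 + 0.15 + 1.79 + 0.47 + 0.94 + 0.77 + 0.40 + 1.80 + 0.91 = 7.81.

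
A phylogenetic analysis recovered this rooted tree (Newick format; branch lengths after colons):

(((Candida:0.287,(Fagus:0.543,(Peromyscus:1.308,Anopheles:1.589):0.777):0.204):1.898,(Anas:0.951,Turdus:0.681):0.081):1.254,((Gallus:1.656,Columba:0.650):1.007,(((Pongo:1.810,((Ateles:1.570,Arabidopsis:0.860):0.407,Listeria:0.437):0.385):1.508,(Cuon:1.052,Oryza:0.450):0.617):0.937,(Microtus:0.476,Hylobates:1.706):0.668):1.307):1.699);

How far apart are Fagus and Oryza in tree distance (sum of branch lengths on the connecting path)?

The path runs Fagus → … → MRCA → … → Oryza; the MRCA is the root of the tree.
Branch lengths along that path: 0.543 + 0.204 + 1.898 + 1.254 + 1.699 + 1.307 + 0.937 + 0.617 + 0.450 = 8.909.

8.909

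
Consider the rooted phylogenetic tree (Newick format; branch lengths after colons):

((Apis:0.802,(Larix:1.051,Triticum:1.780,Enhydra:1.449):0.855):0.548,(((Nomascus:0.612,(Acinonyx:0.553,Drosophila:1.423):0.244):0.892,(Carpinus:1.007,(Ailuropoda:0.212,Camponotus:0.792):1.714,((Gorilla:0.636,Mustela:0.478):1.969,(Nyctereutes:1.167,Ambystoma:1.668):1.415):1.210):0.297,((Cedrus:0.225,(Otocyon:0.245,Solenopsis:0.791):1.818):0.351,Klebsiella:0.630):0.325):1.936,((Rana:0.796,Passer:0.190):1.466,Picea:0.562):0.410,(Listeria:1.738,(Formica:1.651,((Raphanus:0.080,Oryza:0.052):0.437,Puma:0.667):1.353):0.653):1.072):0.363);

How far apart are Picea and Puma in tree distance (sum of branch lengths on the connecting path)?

4.717

The path runs Picea → … → MRCA → … → Puma; the MRCA is the node subtending (((Nomascus,(Acinonyx,Drosophila)),(Carpinus,(Ailuropoda,Camponotus),((Gorilla,Mustela),(Nyctereutes,Ambystoma))),((Cedrus,(Otocyon,Solenopsis)),Klebsiella)),((Rana,Passer),Picea),(Listeria,(Formica,((Raphanus,Oryza),Puma)))).
Branch lengths along that path: 0.562 + 0.410 + 1.072 + 0.653 + 1.353 + 0.667 = 4.717.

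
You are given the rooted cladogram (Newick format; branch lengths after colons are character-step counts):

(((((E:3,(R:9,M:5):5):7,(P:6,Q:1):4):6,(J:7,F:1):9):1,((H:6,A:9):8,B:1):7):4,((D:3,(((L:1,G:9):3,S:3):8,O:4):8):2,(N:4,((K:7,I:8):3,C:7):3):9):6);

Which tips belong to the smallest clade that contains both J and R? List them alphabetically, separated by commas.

Tracing J: it sits inside (J,F).
Tracing R: it sits inside (R,M).
The smallest clade enclosing both is (((E,(R,M)),(P,Q)),(J,F)); the answer is its 7 terminal taxa in alphabetical order.

E, F, J, M, P, Q, R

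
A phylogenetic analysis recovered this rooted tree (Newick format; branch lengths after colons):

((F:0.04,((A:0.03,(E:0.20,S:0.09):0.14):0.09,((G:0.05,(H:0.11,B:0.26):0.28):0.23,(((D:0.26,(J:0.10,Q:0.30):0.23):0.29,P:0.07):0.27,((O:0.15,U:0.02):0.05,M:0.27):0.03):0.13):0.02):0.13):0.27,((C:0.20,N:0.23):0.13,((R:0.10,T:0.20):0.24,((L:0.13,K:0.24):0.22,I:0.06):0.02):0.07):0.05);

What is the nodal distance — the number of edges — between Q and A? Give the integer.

The MRCA of Q and A is the node subtending ((A,(E,S)),((G,(H,B)),(((D,(J,Q)),P),((O,U),M)))).
From Q up to that node: 6 branches. From A up to the same node: 2 branches. Total: 6 + 2 = 8.

8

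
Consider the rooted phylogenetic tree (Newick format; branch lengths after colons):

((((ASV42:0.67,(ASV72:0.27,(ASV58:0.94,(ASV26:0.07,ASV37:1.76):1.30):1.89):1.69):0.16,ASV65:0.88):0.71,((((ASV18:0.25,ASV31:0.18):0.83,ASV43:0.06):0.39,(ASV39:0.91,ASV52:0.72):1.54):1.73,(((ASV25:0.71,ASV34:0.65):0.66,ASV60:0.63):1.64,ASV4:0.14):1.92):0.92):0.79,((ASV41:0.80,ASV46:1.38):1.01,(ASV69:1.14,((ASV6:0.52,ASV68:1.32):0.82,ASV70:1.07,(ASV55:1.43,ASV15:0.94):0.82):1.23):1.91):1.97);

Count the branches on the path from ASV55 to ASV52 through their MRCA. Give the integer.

The MRCA of ASV55 and ASV52 is the root of the tree.
From ASV55 up to that node: 5 branches. From ASV52 up to the same node: 5 branches. Total: 5 + 5 = 10.

10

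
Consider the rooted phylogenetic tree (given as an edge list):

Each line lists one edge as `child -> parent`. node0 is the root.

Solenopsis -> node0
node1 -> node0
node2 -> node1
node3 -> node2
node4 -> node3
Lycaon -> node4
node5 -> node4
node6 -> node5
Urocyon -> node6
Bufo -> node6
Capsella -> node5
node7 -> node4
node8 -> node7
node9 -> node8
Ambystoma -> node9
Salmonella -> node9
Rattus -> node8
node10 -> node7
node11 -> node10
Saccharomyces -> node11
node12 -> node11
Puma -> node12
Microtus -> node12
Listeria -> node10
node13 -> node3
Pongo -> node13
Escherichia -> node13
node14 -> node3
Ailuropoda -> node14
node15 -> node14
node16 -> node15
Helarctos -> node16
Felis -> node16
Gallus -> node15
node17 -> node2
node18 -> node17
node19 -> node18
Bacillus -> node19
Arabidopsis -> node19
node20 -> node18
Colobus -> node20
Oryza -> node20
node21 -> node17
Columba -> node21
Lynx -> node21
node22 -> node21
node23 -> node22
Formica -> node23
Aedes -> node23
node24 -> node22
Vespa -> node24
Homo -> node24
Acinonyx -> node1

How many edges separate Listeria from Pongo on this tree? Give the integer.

The MRCA of Listeria and Pongo is the node subtending ((Lycaon,((Urocyon,Bufo),Capsella),(((Ambystoma,Salmonella),Rattus),((Saccharomyces,(Puma,Microtus)),Listeria))),(Pongo,Escherichia),(Ailuropoda,((Helarctos,Felis),Gallus))).
From Listeria up to that node: 4 branches. From Pongo up to the same node: 2 branches. Total: 4 + 2 = 6.

6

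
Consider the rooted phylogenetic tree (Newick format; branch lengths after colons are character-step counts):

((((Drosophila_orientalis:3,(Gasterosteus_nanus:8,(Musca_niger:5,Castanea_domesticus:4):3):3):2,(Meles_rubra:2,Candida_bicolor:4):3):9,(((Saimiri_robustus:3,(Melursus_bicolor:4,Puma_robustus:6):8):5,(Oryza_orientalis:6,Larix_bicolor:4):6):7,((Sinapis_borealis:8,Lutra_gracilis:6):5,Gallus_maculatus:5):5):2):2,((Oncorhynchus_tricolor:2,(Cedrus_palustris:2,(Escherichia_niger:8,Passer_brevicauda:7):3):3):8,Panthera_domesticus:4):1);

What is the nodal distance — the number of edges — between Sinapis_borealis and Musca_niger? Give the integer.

9

The MRCA of Sinapis_borealis and Musca_niger is the node subtending (((Drosophila_orientalis,(Gasterosteus_nanus,(Musca_niger,Castanea_domesticus))),(Meles_rubra,Candida_bicolor)),(((Saimiri_robustus,(Melursus_bicolor,Puma_robustus)),(Oryza_orientalis,Larix_bicolor)),((Sinapis_borealis,Lutra_gracilis),Gallus_maculatus))).
From Sinapis_borealis up to that node: 4 branches. From Musca_niger up to the same node: 5 branches. Total: 4 + 5 = 9.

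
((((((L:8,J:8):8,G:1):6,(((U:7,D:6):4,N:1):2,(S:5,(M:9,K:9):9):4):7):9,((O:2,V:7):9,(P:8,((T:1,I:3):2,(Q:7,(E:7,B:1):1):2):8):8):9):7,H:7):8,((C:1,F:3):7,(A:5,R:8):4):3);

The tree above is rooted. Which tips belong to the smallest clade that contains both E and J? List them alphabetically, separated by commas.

B, D, E, G, I, J, K, L, M, N, O, P, Q, S, T, U, V

Tracing E: it sits inside (E,B).
Tracing J: it sits inside (L,J).
The smallest clade enclosing both is ((((L,J),G),(((U,D),N),(S,(M,K)))),((O,V),(P,((T,I),(Q,(E,B)))))); the answer is its 17 terminal taxa in alphabetical order.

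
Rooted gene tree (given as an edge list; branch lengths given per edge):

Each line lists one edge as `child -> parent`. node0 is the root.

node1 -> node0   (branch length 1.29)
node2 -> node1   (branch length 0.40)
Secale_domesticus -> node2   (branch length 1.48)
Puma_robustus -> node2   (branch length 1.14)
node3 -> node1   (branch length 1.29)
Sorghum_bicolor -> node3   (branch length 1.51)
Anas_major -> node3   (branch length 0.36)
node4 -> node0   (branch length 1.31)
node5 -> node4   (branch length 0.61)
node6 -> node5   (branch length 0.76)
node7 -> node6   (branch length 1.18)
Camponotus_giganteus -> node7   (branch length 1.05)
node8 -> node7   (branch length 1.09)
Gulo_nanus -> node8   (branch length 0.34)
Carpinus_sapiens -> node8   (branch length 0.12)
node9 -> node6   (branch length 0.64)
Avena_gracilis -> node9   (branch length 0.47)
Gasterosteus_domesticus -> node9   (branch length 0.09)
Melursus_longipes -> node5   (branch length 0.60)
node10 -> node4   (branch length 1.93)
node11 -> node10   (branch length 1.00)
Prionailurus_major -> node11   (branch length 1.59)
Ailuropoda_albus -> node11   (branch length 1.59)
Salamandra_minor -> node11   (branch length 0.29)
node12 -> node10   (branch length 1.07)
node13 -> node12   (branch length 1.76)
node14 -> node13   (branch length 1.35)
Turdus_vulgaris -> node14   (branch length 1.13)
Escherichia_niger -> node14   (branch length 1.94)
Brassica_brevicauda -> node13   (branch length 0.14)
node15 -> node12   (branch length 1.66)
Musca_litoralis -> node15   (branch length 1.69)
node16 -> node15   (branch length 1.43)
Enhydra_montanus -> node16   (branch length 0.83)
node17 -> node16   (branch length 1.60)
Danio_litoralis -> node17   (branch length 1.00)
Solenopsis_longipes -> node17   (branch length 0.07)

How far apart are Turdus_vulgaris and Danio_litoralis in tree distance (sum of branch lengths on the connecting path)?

The path runs Turdus_vulgaris → … → MRCA → … → Danio_litoralis; the MRCA is the node subtending (((Turdus_vulgaris,Escherichia_niger),Brassica_brevicauda),(Musca_litoralis,(Enhydra_montanus,(Danio_litoralis,Solenopsis_longipes)))).
Branch lengths along that path: 1.13 + 1.35 + 1.76 + 1.66 + 1.43 + 1.60 + 1.00 = 9.93.

9.93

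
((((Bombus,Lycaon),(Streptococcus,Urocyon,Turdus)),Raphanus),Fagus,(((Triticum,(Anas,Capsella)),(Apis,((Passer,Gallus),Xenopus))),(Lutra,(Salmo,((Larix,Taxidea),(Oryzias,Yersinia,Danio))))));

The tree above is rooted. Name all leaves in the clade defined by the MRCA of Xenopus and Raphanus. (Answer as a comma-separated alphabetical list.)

Tracing Xenopus: it sits inside ((Passer,Gallus),Xenopus).
Tracing Raphanus: it sits inside (((Bombus,Lycaon),(Streptococcus,Urocyon,Turdus)),Raphanus).
The smallest clade enclosing both is the whole tree (their MRCA is the root), so the answer is all 21 tips in alphabetical order.

Anas, Apis, Bombus, Capsella, Danio, Fagus, Gallus, Larix, Lutra, Lycaon, Oryzias, Passer, Raphanus, Salmo, Streptococcus, Taxidea, Triticum, Turdus, Urocyon, Xenopus, Yersinia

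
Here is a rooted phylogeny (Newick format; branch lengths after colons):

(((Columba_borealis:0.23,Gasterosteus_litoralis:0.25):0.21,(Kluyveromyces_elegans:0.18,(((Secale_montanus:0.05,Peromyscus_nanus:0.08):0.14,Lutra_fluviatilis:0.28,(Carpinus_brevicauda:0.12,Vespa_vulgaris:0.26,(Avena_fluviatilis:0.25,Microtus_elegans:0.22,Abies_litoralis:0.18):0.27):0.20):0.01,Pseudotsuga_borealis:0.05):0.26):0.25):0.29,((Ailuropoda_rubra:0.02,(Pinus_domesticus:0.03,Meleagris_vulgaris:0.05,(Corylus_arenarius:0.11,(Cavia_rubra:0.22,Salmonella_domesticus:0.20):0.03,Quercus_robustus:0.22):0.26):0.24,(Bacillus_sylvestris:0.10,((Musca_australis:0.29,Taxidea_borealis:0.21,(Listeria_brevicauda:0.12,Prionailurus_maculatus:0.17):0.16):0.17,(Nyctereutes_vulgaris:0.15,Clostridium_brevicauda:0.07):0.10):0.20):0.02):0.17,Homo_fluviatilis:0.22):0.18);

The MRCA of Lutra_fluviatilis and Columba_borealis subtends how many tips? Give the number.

12

The MRCA of Lutra_fluviatilis and Columba_borealis is the node subtending ((Columba_borealis,Gasterosteus_litoralis),(Kluyveromyces_elegans,(((Secale_montanus,Peromyscus_nanus),Lutra_fluviatilis,(Carpinus_brevicauda,Vespa_vulgaris,(Avena_fluviatilis,Microtus_elegans,Abies_litoralis))),Pseudotsuga_borealis))).
That clade contains 12 terminal taxa: Abies_litoralis, Avena_fluviatilis, Carpinus_brevicauda, Columba_borealis, Gasterosteus_litoralis, Kluyveromyces_elegans, Lutra_fluviatilis, Microtus_elegans, Peromyscus_nanus, Pseudotsuga_borealis, Secale_montanus, Vespa_vulgaris.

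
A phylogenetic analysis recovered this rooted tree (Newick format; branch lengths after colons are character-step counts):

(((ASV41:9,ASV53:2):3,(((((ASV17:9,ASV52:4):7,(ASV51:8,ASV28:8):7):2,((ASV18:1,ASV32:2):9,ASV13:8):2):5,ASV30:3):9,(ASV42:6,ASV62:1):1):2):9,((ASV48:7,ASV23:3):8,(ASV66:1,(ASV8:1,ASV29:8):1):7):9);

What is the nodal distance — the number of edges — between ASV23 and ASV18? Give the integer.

10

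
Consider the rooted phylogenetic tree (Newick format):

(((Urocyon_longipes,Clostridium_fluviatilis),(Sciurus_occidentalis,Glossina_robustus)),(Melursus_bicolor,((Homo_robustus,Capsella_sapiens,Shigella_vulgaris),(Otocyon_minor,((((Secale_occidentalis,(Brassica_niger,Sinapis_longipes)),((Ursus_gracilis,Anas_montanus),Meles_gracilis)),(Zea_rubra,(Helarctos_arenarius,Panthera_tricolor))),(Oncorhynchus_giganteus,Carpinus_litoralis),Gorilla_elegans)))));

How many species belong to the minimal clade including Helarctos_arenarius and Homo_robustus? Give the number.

The MRCA of Helarctos_arenarius and Homo_robustus is the node subtending ((Homo_robustus,Capsella_sapiens,Shigella_vulgaris),(Otocyon_minor,((((Secale_occidentalis,(Brassica_niger,Sinapis_longipes)),((Ursus_gracilis,Anas_montanus),Meles_gracilis)),(Zea_rubra,(Helarctos_arenarius,Panthera_tricolor))),(Oncorhynchus_giganteus,Carpinus_litoralis),Gorilla_elegans))).
That clade contains 16 terminal taxa: Anas_montanus, Brassica_niger, Capsella_sapiens, Carpinus_litoralis, Gorilla_elegans, Helarctos_arenarius, Homo_robustus, Meles_gracilis, Oncorhynchus_giganteus, Otocyon_minor, Panthera_tricolor, Secale_occidentalis, Shigella_vulgaris, Sinapis_longipes, Ursus_gracilis, Zea_rubra.

16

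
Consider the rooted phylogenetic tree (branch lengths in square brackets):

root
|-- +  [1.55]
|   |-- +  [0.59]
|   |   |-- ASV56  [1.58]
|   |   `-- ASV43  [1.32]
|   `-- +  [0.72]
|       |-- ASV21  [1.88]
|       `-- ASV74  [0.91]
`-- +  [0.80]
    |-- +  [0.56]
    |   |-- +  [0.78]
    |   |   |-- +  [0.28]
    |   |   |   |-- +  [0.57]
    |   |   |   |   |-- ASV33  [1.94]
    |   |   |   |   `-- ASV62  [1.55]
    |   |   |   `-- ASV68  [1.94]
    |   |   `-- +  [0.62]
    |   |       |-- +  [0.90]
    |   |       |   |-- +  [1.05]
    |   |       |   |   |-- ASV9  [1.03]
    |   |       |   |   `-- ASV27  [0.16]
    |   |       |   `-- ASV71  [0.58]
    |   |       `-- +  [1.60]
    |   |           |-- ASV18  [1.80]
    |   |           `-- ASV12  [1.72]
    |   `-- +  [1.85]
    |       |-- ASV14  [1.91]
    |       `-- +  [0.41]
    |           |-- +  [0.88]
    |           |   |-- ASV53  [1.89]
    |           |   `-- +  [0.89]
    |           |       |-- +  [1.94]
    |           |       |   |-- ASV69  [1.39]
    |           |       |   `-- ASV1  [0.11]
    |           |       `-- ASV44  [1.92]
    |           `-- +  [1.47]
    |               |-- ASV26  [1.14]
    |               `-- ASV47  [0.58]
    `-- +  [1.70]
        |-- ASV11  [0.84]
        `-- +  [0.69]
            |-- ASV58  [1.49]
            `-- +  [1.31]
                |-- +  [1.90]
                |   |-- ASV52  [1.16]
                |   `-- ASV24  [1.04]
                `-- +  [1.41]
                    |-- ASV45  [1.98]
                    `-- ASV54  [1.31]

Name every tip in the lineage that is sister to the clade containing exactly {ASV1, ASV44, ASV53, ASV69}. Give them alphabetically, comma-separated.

The clade containing exactly {ASV1, ASV44, ASV53, ASV69} attaches to the tree at the node subtending ((ASV53,((ASV69,ASV1),ASV44)),(ASV26,ASV47)).
The other lineage descending from that same node — the sister group — is (ASV26,ASV47); its 2 tips in alphabetical order are the answer.

ASV26, ASV47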